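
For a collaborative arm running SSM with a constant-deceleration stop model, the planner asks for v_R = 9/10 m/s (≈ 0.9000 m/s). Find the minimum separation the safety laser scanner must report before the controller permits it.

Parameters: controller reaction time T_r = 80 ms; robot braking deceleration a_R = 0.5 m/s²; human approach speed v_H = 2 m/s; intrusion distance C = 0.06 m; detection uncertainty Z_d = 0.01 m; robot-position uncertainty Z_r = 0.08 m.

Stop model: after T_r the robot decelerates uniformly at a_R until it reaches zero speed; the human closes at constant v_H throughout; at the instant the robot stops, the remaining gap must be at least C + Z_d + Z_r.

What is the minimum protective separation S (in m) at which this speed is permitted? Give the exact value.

S_min = 599/125 m = 4.7920 m

braking lasts T_s = (9/10)/(1/2) = 1.8000 s
robot covers v_R·T_r = 0.9000·0.0800 = 0.0720 m before braking
robot under decel: 0.9000²/(2·0.5000) = 0.8100 m
human over T_r+T_s: 2.0000·(0.0800+1.8000) = 3.7600 m
residual clearance needed = 0.0600+0.0100+0.0800 = 0.1500 m
S_min ≈ 0.0720+0.8100+3.7600+0.1500  ⇒  S_min = 599/125 m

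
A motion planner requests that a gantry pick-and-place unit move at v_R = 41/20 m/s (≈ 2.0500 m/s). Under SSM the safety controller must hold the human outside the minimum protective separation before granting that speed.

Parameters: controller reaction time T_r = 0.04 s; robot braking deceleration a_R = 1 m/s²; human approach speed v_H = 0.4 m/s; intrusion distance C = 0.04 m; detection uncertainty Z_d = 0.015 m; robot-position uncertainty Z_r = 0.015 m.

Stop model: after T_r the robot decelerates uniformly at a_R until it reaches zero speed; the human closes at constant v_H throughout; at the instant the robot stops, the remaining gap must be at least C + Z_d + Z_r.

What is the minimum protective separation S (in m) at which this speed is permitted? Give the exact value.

S_min = 12357/4000 m = 3.0892 m

stop time T_s = (41/20)/1 = 2.0500 s
robot covers v_R·T_r = 2.0500·0.0400 = 0.0820 m before braking
robot covers 2.0500·2.0500 − ½·1.0000·2.0500² = 2.1012 m while stopping
human over T_r+T_s: 0.4000·(0.0400+2.0500) = 0.8360 m
C+Z_d+Z_r = 0.0400+0.0150+0.0150 = 0.0700 m
S_min ≈ 0.0820+2.1012+0.8360+0.0700  ⇒  S_min = 12357/4000 m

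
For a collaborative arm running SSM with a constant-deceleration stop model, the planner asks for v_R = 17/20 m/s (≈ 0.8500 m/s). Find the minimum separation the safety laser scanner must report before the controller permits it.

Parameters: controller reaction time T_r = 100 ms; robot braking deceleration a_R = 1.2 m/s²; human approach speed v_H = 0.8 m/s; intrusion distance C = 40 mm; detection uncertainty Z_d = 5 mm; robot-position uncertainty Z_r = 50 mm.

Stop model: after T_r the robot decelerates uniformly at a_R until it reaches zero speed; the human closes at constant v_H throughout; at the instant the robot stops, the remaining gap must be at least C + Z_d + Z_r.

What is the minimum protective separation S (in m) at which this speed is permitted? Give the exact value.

S_min = 5413/4800 m = 1.1277 m

braking lasts T_s = (17/20)/(6/5) = 0.7083 s
robot covers v_R·T_r = 0.8500·0.1000 = 0.0850 m before braking
robot under decel: 0.8500²/(2·1.2000) = 0.3010 m
person approaches 0.8000·(0.1000+0.7083) = 0.6467 m
residual clearance needed = 0.0400+0.0050+0.0500 = 0.0950 m
S_min ≈ 0.0850+0.3010+0.6467+0.0950  ⇒  S_min = 5413/4800 m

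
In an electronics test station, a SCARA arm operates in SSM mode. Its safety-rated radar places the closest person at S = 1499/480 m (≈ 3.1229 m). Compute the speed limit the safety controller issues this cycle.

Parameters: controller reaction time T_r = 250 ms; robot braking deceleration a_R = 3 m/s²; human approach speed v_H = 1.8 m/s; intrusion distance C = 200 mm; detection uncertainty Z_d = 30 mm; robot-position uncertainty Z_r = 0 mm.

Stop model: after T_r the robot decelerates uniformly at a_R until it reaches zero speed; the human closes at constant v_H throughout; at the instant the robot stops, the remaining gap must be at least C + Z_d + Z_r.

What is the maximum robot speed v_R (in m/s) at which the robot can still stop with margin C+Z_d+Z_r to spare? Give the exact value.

collect terms ⇒ (1/6)·v_R² + (17/20)·v_R + (-5863/2400) = 0
  disc = (17/20)² − 4·(1/6)·(-5863/2400) = 529/225 ; √disc = 23/15
  v_R = (−(17/20) + 23/15) / (2·(1/6)) = 41/20 m/s
check:
braking lasts T_s = (41/20)/3 = 0.6833 s
robot in T_r: 2.0500·0.2500 = 0.5125 m
robot under decel: 2.0500²/(2·3.0000) = 0.7004 m
human closes 1.8000·0.9333 = 1.6800 m
residual clearance needed = 0.2000+0.0300+0.0000 = 0.2300 m
sum ≈ 0.5125+0.7004+1.6800+0.2300 ≈ 3.1229 m = S ✓

v_R_max = 41/20 m/s = 2.0500 m/s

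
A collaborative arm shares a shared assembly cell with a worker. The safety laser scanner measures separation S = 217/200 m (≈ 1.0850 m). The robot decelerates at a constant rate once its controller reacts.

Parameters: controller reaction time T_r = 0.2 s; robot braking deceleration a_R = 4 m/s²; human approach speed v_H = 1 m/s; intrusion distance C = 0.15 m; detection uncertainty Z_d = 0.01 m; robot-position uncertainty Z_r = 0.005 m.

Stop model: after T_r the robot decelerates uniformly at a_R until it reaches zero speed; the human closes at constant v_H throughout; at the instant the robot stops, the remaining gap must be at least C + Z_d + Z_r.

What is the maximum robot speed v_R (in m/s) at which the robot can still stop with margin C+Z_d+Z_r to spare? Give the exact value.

v_R_max = 6/5 m/s = 1.2000 m/s

at the boundary: (1/8)·v² + (9/20)·v + (-18/25) = 0
  disc = (9/20)² − 4·(1/8)·(-18/25) = 9/16 ; √disc = 3/4
  v_R = (−(9/20) + 3/4) / (2·(1/8)) = 6/5 m/s
check:
braking lasts T_s = (6/5)/4 = 0.3000 s
robot in T_r: 1.2000·0.2000 = 0.2400 m
braking distance = 1.2000²/(2·4.0000) = 0.1800 m
human over T_r+T_s: 1.0000·(0.2000+0.3000) = 0.5000 m
residual clearance needed = 0.1500+0.0100+0.0050 = 0.1650 m
sum ≈ 0.2400+0.1800+0.5000+0.1650 ≈ 1.0850 m = S ✓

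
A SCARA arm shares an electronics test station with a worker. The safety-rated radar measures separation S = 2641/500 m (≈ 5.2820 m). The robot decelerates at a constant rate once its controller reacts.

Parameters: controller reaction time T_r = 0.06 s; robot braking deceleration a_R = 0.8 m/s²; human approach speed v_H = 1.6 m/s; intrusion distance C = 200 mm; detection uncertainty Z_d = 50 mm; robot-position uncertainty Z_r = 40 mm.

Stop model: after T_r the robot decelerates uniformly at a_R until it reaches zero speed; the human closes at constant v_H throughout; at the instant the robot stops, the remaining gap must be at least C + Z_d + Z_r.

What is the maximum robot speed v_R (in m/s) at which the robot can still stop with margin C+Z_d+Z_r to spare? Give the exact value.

quadratic (5/8)·v² + (103/50)·v + (-612/125) = 0
  disc = (103/50)² − 4·(5/8)·(-612/125) = 41209/2500 ; √disc = 203/50
  v_R = (−(103/50) + 203/50) / (2·(5/8)) = 8/5 m/s
check:
stop time T_s = (8/5)/(4/5) = 2.0000 s
robot in T_r: 1.6000·0.0600 = 0.0960 m
robot under decel: 1.6000²/(2·0.8000) = 1.6000 m
person approaches 1.6000·(0.0600+2.0000) = 3.2960 m
C+Z_d+Z_r = 0.2000+0.0500+0.0400 = 0.2900 m
sum ≈ 0.0960+1.6000+3.2960+0.2900 ≈ 5.2820 m = S ✓

v_R_max = 8/5 m/s = 1.6000 m/s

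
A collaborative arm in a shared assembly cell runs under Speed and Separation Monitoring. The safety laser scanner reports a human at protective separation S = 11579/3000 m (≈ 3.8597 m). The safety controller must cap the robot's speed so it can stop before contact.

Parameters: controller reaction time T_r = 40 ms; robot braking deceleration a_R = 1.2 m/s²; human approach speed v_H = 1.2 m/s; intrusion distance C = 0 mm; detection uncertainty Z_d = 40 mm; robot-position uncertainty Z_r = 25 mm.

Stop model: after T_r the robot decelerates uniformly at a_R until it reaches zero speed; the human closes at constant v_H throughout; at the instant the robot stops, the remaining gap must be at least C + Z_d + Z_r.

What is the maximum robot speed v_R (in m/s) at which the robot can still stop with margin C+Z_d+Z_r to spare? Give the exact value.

v_R_max = 2 m/s = 2.0000 m/s

at the boundary: (5/12)·v² + (26/25)·v + (-281/75) = 0
  disc = (26/25)² − 4·(5/12)·(-281/75) = 41209/5625 ; √disc = 203/75
  v_R = (−(26/25) + 203/75) / (2·(5/12)) = 2 m/s
check:
stop time T_s = 2/(6/5) = 1.6667 s
robot covers v_R·T_r = 2.0000·0.0400 = 0.0800 m before braking
robot covers 2.0000·1.6667 − ½·1.2000·1.6667² = 1.6667 m while stopping
human closes 1.2000·1.7067 = 2.0480 m
C+Z_d+Z_r = 0.0000+0.0400+0.0250 = 0.0650 m
sum ≈ 0.0800+1.6667+2.0480+0.0650 ≈ 3.8597 m = S ✓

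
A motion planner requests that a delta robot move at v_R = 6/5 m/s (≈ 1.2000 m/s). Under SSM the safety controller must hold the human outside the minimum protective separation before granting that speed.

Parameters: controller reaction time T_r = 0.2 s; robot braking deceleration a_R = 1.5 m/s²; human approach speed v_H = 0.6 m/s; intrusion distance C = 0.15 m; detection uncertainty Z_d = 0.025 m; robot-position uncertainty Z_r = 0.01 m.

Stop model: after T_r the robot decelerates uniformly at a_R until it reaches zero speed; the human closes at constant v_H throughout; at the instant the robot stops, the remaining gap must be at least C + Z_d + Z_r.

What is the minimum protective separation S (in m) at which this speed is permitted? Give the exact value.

S_min = 301/200 m = 1.5050 m

T_s = v_R/a_R = (6/5)/(3/2) = 0.8000 s
reaction-phase robot travel = 1.2000·0.2000 = 0.2400 m
braking distance = 1.2000²/(2·1.5000) = 0.4800 m
person approaches 0.6000·(0.2000+0.8000) = 0.6000 m
C+Z_d+Z_r = 0.1500+0.0250+0.0100 = 0.1850 m
S_min ≈ 0.2400+0.4800+0.6000+0.1850  ⇒  S_min = 301/200 m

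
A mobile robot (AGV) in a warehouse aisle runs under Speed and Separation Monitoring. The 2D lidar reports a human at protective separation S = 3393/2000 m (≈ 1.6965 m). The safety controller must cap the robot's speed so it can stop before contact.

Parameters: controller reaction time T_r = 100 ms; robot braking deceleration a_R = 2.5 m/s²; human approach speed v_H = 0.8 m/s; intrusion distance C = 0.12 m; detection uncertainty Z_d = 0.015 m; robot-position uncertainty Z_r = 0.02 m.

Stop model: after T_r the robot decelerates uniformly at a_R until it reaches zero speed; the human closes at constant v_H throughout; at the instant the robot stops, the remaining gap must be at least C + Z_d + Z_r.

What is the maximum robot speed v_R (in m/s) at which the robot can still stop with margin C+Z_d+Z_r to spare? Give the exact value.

v_R_max = 37/20 m/s = 1.8500 m/s

at the boundary: (1/5)·v² + (21/50)·v + (-2923/2000) = 0
  disc = (21/50)² − 4·(1/5)·(-2923/2000) = 841/625 ; √disc = 29/25
  v_R = (−(21/50) + 29/25) / (2·(1/5)) = 37/20 m/s
check:
braking lasts T_s = (37/20)/(5/2) = 0.7400 s
reaction-phase robot travel = 1.8500·0.1000 = 0.1850 m
robot under decel: 1.8500²/(2·2.5000) = 0.6845 m
human closes 0.8000·0.8400 = 0.6720 m
C+Z_d+Z_r = 0.1200+0.0150+0.0200 = 0.1550 m
sum ≈ 0.1850+0.6845+0.6720+0.1550 ≈ 1.6965 m = S ✓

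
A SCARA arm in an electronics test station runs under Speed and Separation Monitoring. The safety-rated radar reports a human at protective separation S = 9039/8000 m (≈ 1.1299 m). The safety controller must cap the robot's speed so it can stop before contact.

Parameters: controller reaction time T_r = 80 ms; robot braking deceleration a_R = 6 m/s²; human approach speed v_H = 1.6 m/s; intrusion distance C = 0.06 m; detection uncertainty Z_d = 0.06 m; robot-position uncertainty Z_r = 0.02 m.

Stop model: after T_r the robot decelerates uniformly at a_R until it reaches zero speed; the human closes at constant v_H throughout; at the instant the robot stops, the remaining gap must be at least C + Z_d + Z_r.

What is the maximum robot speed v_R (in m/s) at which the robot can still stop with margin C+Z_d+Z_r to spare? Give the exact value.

quadratic (1/12)·v² + (26/75)·v + (-1379/1600) = 0
  disc = (26/75)² − 4·(1/12)·(-1379/1600) = 146689/360000 ; √disc = 383/600
  v_R = (−(26/75) + 383/600) / (2·(1/12)) = 7/4 m/s
check:
T_s = v_R/a_R = (7/4)/6 = 0.2917 s
reaction-phase robot travel = 1.7500·0.0800 = 0.1400 m
robot covers 1.7500·0.2917 − ½·6.0000·0.2917² = 0.2552 m while stopping
person approaches 1.6000·(0.0800+0.2917) = 0.5947 m
residual clearance needed = 0.0600+0.0600+0.0200 = 0.1400 m
sum ≈ 0.1400+0.2552+0.5947+0.1400 ≈ 1.1299 m = S ✓

v_R_max = 7/4 m/s = 1.7500 m/s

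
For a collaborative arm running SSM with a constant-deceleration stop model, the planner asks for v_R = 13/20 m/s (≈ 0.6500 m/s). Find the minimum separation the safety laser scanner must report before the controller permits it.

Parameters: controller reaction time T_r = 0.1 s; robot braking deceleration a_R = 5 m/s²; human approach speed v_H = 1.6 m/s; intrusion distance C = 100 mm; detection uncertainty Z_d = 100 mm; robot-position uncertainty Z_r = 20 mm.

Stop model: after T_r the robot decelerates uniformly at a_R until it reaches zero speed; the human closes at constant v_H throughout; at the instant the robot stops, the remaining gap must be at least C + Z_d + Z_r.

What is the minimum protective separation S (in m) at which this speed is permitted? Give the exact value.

T_s = v_R/a_R = (13/20)/5 = 0.1300 s
robot in T_r: 0.6500·0.1000 = 0.0650 m
robot covers 0.6500·0.1300 − ½·5.0000·0.1300² = 0.0423 m while stopping
person approaches 1.6000·(0.1000+0.1300) = 0.3680 m
residual clearance needed = 0.1000+0.1000+0.0200 = 0.2200 m
S_min ≈ 0.0650+0.0423+0.3680+0.2200  ⇒  S_min = 2781/4000 m

S_min = 2781/4000 m = 0.6953 m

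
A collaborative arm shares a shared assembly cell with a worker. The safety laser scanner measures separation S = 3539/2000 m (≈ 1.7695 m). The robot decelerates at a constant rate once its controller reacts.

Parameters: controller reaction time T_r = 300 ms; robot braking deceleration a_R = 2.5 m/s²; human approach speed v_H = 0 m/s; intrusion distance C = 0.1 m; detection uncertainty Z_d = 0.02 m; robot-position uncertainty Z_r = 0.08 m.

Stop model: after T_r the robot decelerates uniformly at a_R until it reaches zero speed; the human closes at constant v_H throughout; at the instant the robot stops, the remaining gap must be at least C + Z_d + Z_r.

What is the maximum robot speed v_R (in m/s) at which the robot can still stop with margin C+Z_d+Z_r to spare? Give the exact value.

at the boundary: (1/5)·v² + (3/10)·v + (-3139/2000) = 0
  disc = (3/10)² − 4·(1/5)·(-3139/2000) = 841/625 ; √disc = 29/25
  v_R = (−(3/10) + 29/25) / (2·(1/5)) = 43/20 m/s
check:
braking lasts T_s = (43/20)/(5/2) = 0.8600 s
robot in T_r: 2.1500·0.3000 = 0.6450 m
robot covers 2.1500·0.8600 − ½·2.5000·0.8600² = 0.9245 m while stopping
person approaches 0.0000·(0.3000+0.8600) = 0.0000 m
margins: 0.1000+0.0200+0.0800 = 0.2000 m
sum ≈ 0.6450+0.9245+0.0000+0.2000 ≈ 1.7695 m = S ✓

v_R_max = 43/20 m/s = 2.1500 m/s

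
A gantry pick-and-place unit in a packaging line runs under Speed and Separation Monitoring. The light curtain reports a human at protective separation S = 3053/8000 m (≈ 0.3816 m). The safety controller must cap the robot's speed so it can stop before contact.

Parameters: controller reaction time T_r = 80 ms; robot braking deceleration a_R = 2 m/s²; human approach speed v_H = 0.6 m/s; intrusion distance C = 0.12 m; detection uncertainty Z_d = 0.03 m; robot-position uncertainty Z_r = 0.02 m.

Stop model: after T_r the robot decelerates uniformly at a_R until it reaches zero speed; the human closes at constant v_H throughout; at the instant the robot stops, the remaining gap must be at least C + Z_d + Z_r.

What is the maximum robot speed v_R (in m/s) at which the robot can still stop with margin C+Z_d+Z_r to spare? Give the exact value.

quadratic (1/4)·v² + (19/50)·v + (-1309/8000) = 0
  disc = (19/50)² − 4·(1/4)·(-1309/8000) = 12321/40000 ; √disc = 111/200
  v_R = (−(19/50) + 111/200) / (2·(1/4)) = 7/20 m/s
check:
stop time T_s = (7/20)/2 = 0.1750 s
robot in T_r: 0.3500·0.0800 = 0.0280 m
braking distance = 0.3500²/(2·2.0000) = 0.0306 m
human closes 0.6000·0.2550 = 0.1530 m
C+Z_d+Z_r = 0.1200+0.0300+0.0200 = 0.1700 m
sum ≈ 0.0280+0.0306+0.1530+0.1700 ≈ 0.3816 m = S ✓

v_R_max = 7/20 m/s = 0.3500 m/s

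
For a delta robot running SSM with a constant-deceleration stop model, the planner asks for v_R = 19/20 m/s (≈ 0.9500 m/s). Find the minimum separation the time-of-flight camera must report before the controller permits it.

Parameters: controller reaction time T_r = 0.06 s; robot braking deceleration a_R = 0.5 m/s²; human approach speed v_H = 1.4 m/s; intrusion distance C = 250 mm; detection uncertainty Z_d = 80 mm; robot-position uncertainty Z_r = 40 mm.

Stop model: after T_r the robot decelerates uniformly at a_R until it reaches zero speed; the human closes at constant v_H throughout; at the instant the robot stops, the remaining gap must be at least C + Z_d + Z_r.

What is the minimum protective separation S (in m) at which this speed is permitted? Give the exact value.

S_min = 8147/2000 m = 4.0735 m

stop time T_s = (19/20)/(1/2) = 1.9000 s
robot in T_r: 0.9500·0.0600 = 0.0570 m
robot under decel: 0.9500²/(2·0.5000) = 0.9025 m
human over T_r+T_s: 1.4000·(0.0600+1.9000) = 2.7440 m
residual clearance needed = 0.2500+0.0800+0.0400 = 0.3700 m
S_min ≈ 0.0570+0.9025+2.7440+0.3700  ⇒  S_min = 8147/2000 m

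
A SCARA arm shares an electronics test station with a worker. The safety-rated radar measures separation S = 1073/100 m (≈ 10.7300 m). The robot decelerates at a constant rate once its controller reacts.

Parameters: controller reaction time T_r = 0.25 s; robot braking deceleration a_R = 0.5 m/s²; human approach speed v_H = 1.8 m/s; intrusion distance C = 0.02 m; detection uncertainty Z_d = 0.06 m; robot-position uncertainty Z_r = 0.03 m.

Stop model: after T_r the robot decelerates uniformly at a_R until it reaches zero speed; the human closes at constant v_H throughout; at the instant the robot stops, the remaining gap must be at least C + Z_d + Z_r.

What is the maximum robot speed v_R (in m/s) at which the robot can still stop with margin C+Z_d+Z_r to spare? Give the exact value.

quadratic (1)·v² + (77/20)·v + (-1017/100) = 0
  disc = (77/20)² − 4·(1)·(-1017/100) = 22201/400 ; √disc = 149/20
  v_R = (−(77/20) + 149/20) / (2·(1)) = 9/5 m/s
check:
braking lasts T_s = (9/5)/(1/2) = 3.6000 s
reaction-phase robot travel = 1.8000·0.2500 = 0.4500 m
robot covers 1.8000·3.6000 − ½·0.5000·3.6000² = 3.2400 m while stopping
person approaches 1.8000·(0.2500+3.6000) = 6.9300 m
margins: 0.0200+0.0600+0.0300 = 0.1100 m
sum ≈ 0.4500+3.2400+6.9300+0.1100 ≈ 10.7300 m = S ✓

v_R_max = 9/5 m/s = 1.8000 m/s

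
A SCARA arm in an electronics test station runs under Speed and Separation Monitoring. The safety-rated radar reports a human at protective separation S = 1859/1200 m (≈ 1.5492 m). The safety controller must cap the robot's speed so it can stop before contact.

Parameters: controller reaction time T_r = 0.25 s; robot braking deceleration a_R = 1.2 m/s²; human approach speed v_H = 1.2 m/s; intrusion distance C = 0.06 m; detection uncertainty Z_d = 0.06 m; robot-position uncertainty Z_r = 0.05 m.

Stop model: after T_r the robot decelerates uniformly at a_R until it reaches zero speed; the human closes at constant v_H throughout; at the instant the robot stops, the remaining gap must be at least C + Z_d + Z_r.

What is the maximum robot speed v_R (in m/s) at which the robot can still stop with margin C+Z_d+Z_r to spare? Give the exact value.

v_R_max = 7/10 m/s = 0.7000 m/s

quadratic (5/12)·v² + (5/4)·v + (-259/240) = 0
  disc = (5/4)² − 4·(5/12)·(-259/240) = 121/36 ; √disc = 11/6
  v_R = (−(5/4) + 11/6) / (2·(5/12)) = 7/10 m/s
check:
T_s = v_R/a_R = (7/10)/(6/5) = 0.5833 s
robot in T_r: 0.7000·0.2500 = 0.1750 m
braking distance = 0.7000²/(2·1.2000) = 0.2042 m
human over T_r+T_s: 1.2000·(0.2500+0.5833) = 1.0000 m
margins: 0.0600+0.0600+0.0500 = 0.1700 m
sum ≈ 0.1750+0.2042+1.0000+0.1700 ≈ 1.5492 m = S ✓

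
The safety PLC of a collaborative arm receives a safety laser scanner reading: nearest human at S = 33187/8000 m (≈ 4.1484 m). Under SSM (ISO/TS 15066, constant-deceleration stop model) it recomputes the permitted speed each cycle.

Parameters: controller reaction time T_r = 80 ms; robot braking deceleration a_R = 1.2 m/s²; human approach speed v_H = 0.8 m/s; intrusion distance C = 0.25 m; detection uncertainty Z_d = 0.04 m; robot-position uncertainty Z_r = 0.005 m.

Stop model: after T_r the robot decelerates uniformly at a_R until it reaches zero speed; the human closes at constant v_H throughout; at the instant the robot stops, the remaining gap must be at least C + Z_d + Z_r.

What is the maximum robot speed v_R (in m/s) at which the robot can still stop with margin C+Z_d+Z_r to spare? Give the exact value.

collect terms ⇒ (5/12)·v_R² + (56/75)·v_R + (-6063/1600) = 0
  disc = (56/75)² − 4·(5/12)·(-6063/1600) = 2474329/360000 ; √disc = 1573/600
  v_R = (−(56/75) + 1573/600) / (2·(5/12)) = 9/4 m/s
check:
braking lasts T_s = (9/4)/(6/5) = 1.8750 s
reaction-phase robot travel = 2.2500·0.0800 = 0.1800 m
robot covers 2.2500·1.8750 − ½·1.2000·1.8750² = 2.1094 m while stopping
human closes 0.8000·1.9550 = 1.5640 m
C+Z_d+Z_r = 0.2500+0.0400+0.0050 = 0.2950 m
sum ≈ 0.1800+2.1094+1.5640+0.2950 ≈ 4.1484 m = S ✓

v_R_max = 9/4 m/s = 2.2500 m/s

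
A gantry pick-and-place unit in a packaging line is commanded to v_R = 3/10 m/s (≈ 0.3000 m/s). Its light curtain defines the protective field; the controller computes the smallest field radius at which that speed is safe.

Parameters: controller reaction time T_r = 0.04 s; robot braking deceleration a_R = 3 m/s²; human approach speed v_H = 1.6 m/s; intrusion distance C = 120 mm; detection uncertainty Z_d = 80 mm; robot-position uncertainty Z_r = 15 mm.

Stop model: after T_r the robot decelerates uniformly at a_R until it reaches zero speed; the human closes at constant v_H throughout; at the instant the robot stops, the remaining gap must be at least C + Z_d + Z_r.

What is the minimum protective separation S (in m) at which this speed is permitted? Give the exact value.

stop time T_s = (3/10)/3 = 0.1000 s
reaction-phase robot travel = 0.3000·0.0400 = 0.0120 m
robot covers 0.3000·0.1000 − ½·3.0000·0.1000² = 0.0150 m while stopping
human closes 1.6000·0.1400 = 0.2240 m
residual clearance needed = 0.1200+0.0800+0.0150 = 0.2150 m
S_min ≈ 0.0120+0.0150+0.2240+0.2150  ⇒  S_min = 233/500 m

S_min = 233/500 m = 0.4660 m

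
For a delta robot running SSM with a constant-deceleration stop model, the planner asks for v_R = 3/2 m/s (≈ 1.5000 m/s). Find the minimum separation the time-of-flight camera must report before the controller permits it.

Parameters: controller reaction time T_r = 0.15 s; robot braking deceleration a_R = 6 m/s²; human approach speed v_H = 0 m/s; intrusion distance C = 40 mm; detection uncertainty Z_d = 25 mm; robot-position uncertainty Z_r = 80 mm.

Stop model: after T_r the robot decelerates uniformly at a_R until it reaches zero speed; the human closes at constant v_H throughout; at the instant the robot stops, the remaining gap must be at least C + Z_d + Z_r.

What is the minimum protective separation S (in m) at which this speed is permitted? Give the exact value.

braking lasts T_s = (3/2)/6 = 0.2500 s
robot covers v_R·T_r = 1.5000·0.1500 = 0.2250 m before braking
robot under decel: 1.5000²/(2·6.0000) = 0.1875 m
person approaches 0.0000·(0.1500+0.2500) = 0.0000 m
margins: 0.0400+0.0250+0.0800 = 0.1450 m
S_min ≈ 0.2250+0.1875+0.0000+0.1450  ⇒  S_min = 223/400 m

S_min = 223/400 m = 0.5575 m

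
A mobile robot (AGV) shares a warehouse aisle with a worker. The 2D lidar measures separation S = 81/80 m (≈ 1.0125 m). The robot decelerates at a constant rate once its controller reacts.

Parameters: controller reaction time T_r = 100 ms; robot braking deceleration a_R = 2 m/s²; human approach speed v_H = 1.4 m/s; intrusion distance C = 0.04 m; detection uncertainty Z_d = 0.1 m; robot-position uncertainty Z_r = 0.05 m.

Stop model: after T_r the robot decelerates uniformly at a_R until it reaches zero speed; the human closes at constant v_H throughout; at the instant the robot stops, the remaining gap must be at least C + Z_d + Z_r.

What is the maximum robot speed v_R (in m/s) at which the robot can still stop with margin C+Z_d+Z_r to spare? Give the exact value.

collect terms ⇒ (1/4)·v_R² + (4/5)·v_R + (-273/400) = 0
  disc = (4/5)² − 4·(1/4)·(-273/400) = 529/400 ; √disc = 23/20
  v_R = (−(4/5) + 23/20) / (2·(1/4)) = 7/10 m/s
check:
braking lasts T_s = (7/10)/2 = 0.3500 s
robot in T_r: 0.7000·0.1000 = 0.0700 m
robot covers 0.7000·0.3500 − ½·2.0000·0.3500² = 0.1225 m while stopping
human closes 1.4000·0.4500 = 0.6300 m
residual clearance needed = 0.0400+0.1000+0.0500 = 0.1900 m
sum ≈ 0.0700+0.1225+0.6300+0.1900 ≈ 1.0125 m = S ✓

v_R_max = 7/10 m/s = 0.7000 m/s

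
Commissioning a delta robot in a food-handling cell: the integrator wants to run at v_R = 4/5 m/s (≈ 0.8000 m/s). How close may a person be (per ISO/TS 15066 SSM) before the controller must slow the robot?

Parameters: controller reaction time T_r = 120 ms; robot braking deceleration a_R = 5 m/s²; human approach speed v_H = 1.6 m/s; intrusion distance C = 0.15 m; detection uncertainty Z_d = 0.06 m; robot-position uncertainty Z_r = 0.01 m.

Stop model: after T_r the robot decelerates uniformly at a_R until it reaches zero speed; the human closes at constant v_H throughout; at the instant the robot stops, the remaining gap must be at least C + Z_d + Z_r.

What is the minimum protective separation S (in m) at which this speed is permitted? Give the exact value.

S_min = 207/250 m = 0.8280 m

braking lasts T_s = (4/5)/5 = 0.1600 s
robot in T_r: 0.8000·0.1200 = 0.0960 m
braking distance = 0.8000²/(2·5.0000) = 0.0640 m
human over T_r+T_s: 1.6000·(0.1200+0.1600) = 0.4480 m
residual clearance needed = 0.1500+0.0600+0.0100 = 0.2200 m
S_min ≈ 0.0960+0.0640+0.4480+0.2200  ⇒  S_min = 207/250 m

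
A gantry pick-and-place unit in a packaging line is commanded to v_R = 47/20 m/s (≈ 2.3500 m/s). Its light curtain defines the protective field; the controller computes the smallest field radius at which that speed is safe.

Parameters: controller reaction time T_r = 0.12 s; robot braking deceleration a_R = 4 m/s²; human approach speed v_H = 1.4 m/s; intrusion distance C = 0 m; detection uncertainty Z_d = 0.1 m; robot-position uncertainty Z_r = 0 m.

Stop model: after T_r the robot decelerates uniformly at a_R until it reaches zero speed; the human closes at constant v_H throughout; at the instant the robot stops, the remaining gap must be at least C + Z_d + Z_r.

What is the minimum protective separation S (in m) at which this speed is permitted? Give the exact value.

S_min = 6601/3200 m = 2.0628 m

braking lasts T_s = (47/20)/4 = 0.5875 s
robot covers v_R·T_r = 2.3500·0.1200 = 0.2820 m before braking
braking distance = 2.3500²/(2·4.0000) = 0.6903 m
person approaches 1.4000·(0.1200+0.5875) = 0.9905 m
margins: 0.0000+0.1000+0.0000 = 0.1000 m
S_min ≈ 0.2820+0.6903+0.9905+0.1000  ⇒  S_min = 6601/3200 m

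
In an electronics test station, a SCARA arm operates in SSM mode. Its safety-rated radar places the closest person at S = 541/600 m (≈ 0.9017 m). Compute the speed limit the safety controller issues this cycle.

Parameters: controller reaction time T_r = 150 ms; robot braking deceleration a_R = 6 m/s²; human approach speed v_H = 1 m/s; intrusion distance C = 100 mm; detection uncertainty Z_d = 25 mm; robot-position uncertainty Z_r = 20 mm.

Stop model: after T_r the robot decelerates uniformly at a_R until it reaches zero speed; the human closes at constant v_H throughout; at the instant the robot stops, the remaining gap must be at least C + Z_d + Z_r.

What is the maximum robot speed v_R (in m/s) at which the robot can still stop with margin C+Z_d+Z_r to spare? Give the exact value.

v_R_max = 7/5 m/s = 1.4000 m/s

at the boundary: (1/12)·v² + (19/60)·v + (-91/150) = 0
  disc = (19/60)² − 4·(1/12)·(-91/150) = 121/400 ; √disc = 11/20
  v_R = (−(19/60) + 11/20) / (2·(1/12)) = 7/5 m/s
check:
stop time T_s = (7/5)/6 = 0.2333 s
robot in T_r: 1.4000·0.1500 = 0.2100 m
braking distance = 1.4000²/(2·6.0000) = 0.1633 m
person approaches 1.0000·(0.1500+0.2333) = 0.3833 m
C+Z_d+Z_r = 0.1000+0.0250+0.0200 = 0.1450 m
sum ≈ 0.2100+0.1633+0.3833+0.1450 ≈ 0.9017 m = S ✓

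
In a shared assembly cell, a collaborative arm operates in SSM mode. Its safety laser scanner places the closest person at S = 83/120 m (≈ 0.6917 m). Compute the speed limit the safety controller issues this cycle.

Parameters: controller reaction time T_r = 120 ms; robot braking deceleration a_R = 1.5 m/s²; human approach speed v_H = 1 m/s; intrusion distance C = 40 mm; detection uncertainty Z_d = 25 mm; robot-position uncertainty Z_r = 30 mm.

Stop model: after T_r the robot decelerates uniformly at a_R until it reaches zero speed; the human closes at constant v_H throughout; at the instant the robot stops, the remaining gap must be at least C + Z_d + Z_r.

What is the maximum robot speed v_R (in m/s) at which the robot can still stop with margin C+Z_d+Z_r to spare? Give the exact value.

v_R_max = 1/2 m/s = 0.5000 m/s

quadratic (1/3)·v² + (59/75)·v + (-143/300) = 0
  disc = (59/75)² − 4·(1/3)·(-143/300) = 784/625 ; √disc = 28/25
  v_R = (−(59/75) + 28/25) / (2·(1/3)) = 1/2 m/s
check:
T_s = v_R/a_R = (1/2)/(3/2) = 0.3333 s
robot in T_r: 0.5000·0.1200 = 0.0600 m
braking distance = 0.5000²/(2·1.5000) = 0.0833 m
human closes 1.0000·0.4533 = 0.4533 m
margins: 0.0400+0.0250+0.0300 = 0.0950 m
sum ≈ 0.0600+0.0833+0.4533+0.0950 ≈ 0.6917 m = S ✓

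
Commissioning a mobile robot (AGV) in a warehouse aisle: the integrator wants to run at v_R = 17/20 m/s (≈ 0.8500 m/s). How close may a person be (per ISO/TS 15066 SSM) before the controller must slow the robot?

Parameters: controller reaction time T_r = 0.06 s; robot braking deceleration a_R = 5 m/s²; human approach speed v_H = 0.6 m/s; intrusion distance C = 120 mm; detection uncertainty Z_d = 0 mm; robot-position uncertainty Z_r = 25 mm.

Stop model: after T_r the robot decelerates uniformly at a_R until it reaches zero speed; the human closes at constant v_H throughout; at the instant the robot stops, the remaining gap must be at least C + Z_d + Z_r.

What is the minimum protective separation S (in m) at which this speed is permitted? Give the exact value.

braking lasts T_s = (17/20)/5 = 0.1700 s
reaction-phase robot travel = 0.8500·0.0600 = 0.0510 m
braking distance = 0.8500²/(2·5.0000) = 0.0722 m
human closes 0.6000·0.2300 = 0.1380 m
C+Z_d+Z_r = 0.1200+0.0000+0.0250 = 0.1450 m
S_min ≈ 0.0510+0.0722+0.1380+0.1450  ⇒  S_min = 13/32 m

S_min = 13/32 m = 0.4062 m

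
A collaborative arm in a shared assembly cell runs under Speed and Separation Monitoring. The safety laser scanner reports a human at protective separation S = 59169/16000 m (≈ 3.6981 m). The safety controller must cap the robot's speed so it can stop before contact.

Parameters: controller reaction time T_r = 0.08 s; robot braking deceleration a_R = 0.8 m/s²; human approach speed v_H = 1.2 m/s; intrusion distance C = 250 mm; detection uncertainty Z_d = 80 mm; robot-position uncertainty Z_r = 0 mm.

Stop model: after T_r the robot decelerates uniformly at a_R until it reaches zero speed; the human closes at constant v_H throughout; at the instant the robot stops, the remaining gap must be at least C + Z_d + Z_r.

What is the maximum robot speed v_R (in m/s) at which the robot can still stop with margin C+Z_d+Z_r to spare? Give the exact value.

quadratic (5/8)·v² + (79/50)·v + (-52353/16000) = 0
  disc = (79/50)² − 4·(5/8)·(-52353/16000) = 1708249/160000 ; √disc = 1307/400
  v_R = (−(79/50) + 1307/400) / (2·(5/8)) = 27/20 m/s
check:
T_s = v_R/a_R = (27/20)/(4/5) = 1.6875 s
robot in T_r: 1.3500·0.0800 = 0.1080 m
robot covers 1.3500·1.6875 − ½·0.8000·1.6875² = 1.1391 m while stopping
person approaches 1.2000·(0.0800+1.6875) = 2.1210 m
C+Z_d+Z_r = 0.2500+0.0800+0.0000 = 0.3300 m
sum ≈ 0.1080+1.1391+2.1210+0.3300 ≈ 3.6981 m = S ✓

v_R_max = 27/20 m/s = 1.3500 m/s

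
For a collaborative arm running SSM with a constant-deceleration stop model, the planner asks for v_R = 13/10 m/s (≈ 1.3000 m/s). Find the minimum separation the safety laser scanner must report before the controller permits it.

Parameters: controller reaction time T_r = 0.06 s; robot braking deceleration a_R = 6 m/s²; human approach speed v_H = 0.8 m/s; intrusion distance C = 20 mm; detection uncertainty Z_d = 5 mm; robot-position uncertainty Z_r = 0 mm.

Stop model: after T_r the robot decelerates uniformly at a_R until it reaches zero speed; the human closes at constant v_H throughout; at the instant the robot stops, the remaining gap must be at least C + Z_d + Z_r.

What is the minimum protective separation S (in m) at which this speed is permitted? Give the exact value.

stop time T_s = (13/10)/6 = 0.2167 s
reaction-phase robot travel = 1.3000·0.0600 = 0.0780 m
robot covers 1.3000·0.2167 − ½·6.0000·0.2167² = 0.1408 m while stopping
human over T_r+T_s: 0.8000·(0.0600+0.2167) = 0.2213 m
C+Z_d+Z_r = 0.0200+0.0050+0.0000 = 0.0250 m
S_min ≈ 0.0780+0.1408+0.2213+0.0250  ⇒  S_min = 2791/6000 m

S_min = 2791/6000 m = 0.4652 m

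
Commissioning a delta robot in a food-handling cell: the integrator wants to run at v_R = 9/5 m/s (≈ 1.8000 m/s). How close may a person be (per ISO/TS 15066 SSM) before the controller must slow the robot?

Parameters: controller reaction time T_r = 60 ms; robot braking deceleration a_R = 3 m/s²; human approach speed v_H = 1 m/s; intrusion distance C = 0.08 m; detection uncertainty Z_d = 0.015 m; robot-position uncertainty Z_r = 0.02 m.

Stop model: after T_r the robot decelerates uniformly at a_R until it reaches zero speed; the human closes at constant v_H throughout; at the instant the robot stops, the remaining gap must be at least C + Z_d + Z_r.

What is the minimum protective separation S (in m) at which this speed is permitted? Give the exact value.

T_s = v_R/a_R = (9/5)/3 = 0.6000 s
robot covers v_R·T_r = 1.8000·0.0600 = 0.1080 m before braking
braking distance = 1.8000²/(2·3.0000) = 0.5400 m
human over T_r+T_s: 1.0000·(0.0600+0.6000) = 0.6600 m
C+Z_d+Z_r = 0.0800+0.0150+0.0200 = 0.1150 m
S_min ≈ 0.1080+0.5400+0.6600+0.1150  ⇒  S_min = 1423/1000 m

S_min = 1423/1000 m = 1.4230 m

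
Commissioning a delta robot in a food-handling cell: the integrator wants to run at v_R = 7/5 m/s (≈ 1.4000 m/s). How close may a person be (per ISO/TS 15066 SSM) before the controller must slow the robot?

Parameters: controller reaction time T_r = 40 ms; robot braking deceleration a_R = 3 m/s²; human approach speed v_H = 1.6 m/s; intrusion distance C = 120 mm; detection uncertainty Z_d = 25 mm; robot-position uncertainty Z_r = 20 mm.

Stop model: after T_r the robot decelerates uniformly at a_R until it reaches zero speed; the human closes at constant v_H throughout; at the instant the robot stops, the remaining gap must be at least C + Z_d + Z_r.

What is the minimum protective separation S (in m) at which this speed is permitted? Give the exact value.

S_min = 163/120 m = 1.3583 m

braking lasts T_s = (7/5)/3 = 0.4667 s
robot covers v_R·T_r = 1.4000·0.0400 = 0.0560 m before braking
robot covers 1.4000·0.4667 − ½·3.0000·0.4667² = 0.3267 m while stopping
human over T_r+T_s: 1.6000·(0.0400+0.4667) = 0.8107 m
margins: 0.1200+0.0250+0.0200 = 0.1650 m
S_min ≈ 0.0560+0.3267+0.8107+0.1650  ⇒  S_min = 163/120 m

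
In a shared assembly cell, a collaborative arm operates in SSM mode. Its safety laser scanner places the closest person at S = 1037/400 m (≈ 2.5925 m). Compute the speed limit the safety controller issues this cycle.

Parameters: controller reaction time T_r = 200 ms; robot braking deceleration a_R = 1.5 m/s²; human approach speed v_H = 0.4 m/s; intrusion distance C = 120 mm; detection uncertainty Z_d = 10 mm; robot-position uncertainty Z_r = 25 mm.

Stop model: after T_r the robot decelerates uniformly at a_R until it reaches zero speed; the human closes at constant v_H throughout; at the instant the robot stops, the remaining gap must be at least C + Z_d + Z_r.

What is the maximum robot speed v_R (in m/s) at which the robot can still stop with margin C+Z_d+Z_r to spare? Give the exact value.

v_R_max = 41/20 m/s = 2.0500 m/s

collect terms ⇒ (1/3)·v_R² + (7/15)·v_R + (-943/400) = 0
  disc = (7/15)² − 4·(1/3)·(-943/400) = 121/36 ; √disc = 11/6
  v_R = (−(7/15) + 11/6) / (2·(1/3)) = 41/20 m/s
check:
T_s = v_R/a_R = (41/20)/(3/2) = 1.3667 s
robot in T_r: 2.0500·0.2000 = 0.4100 m
robot under decel: 2.0500²/(2·1.5000) = 1.4008 m
person approaches 0.4000·(0.2000+1.3667) = 0.6267 m
C+Z_d+Z_r = 0.1200+0.0100+0.0250 = 0.1550 m
sum ≈ 0.4100+1.4008+0.6267+0.1550 ≈ 2.5925 m = S ✓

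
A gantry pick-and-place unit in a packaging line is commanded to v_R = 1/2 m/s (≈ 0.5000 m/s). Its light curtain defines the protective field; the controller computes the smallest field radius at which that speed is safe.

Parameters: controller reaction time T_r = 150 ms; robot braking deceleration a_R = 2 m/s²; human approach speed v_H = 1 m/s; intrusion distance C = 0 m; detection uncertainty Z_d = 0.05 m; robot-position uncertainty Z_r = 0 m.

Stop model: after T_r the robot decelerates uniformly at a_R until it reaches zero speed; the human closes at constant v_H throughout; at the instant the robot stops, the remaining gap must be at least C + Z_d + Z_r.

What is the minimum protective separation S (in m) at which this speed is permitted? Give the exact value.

braking lasts T_s = (1/2)/2 = 0.2500 s
robot in T_r: 0.5000·0.1500 = 0.0750 m
braking distance = 0.5000²/(2·2.0000) = 0.0625 m
human over T_r+T_s: 1.0000·(0.1500+0.2500) = 0.4000 m
residual clearance needed = 0.0000+0.0500+0.0000 = 0.0500 m
S_min ≈ 0.0750+0.0625+0.4000+0.0500  ⇒  S_min = 47/80 m

S_min = 47/80 m = 0.5875 m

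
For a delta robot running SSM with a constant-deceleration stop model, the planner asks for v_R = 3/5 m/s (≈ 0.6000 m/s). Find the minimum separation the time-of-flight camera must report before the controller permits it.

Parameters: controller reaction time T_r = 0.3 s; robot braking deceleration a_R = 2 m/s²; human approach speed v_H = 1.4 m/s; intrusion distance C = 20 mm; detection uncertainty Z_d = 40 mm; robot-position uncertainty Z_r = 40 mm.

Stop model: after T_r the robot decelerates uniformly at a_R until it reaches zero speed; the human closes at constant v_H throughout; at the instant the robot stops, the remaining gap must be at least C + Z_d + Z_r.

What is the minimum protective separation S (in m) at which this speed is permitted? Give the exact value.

S_min = 121/100 m = 1.2100 m

stop time T_s = (3/5)/2 = 0.3000 s
robot covers v_R·T_r = 0.6000·0.3000 = 0.1800 m before braking
braking distance = 0.6000²/(2·2.0000) = 0.0900 m
person approaches 1.4000·(0.3000+0.3000) = 0.8400 m
C+Z_d+Z_r = 0.0200+0.0400+0.0400 = 0.1000 m
S_min ≈ 0.1800+0.0900+0.8400+0.1000  ⇒  S_min = 121/100 m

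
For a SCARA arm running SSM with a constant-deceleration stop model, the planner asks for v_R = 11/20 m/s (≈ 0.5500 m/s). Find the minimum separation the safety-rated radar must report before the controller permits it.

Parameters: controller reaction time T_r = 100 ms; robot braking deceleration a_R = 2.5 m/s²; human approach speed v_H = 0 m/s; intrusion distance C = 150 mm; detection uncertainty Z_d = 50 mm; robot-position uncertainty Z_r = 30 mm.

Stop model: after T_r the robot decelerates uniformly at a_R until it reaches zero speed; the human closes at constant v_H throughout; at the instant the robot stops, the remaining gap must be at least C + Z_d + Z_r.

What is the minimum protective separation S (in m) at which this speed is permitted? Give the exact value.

braking lasts T_s = (11/20)/(5/2) = 0.2200 s
robot in T_r: 0.5500·0.1000 = 0.0550 m
robot under decel: 0.5500²/(2·2.5000) = 0.0605 m
human over T_r+T_s: 0.0000·(0.1000+0.2200) = 0.0000 m
residual clearance needed = 0.1500+0.0500+0.0300 = 0.2300 m
S_min ≈ 0.0550+0.0605+0.0000+0.2300  ⇒  S_min = 691/2000 m

S_min = 691/2000 m = 0.3455 m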